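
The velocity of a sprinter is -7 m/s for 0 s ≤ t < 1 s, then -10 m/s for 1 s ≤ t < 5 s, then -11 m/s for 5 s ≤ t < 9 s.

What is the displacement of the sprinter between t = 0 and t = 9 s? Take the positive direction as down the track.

Displacement is the signed area under the v-t curve.
0–1 s: -7 × 1 = -7 m
1–5 s: -10 × 4 = -40 m
5–9 s: -11 × 4 = -44 m
Net displacement = -91 m

-91 m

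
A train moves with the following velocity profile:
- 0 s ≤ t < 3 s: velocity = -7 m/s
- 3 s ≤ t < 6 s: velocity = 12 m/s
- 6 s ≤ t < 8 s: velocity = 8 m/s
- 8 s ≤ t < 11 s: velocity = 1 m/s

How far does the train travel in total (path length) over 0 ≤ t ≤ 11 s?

76 m

Total distance travelled is ∫|v| dt — sum the magnitudes of each area piece.
0–3 s: |-7| × 3 = 21 m
3–6 s: |12| × 3 = 36 m
6–8 s: |8| × 2 = 16 m
8–11 s: |1| × 3 = 3 m
Total distance = 76 m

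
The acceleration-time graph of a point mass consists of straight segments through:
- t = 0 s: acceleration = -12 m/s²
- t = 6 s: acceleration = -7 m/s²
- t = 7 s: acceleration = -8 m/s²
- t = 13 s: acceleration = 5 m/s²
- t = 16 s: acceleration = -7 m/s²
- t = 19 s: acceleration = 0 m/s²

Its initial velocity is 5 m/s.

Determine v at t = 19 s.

-82 m/s

Δv equals the area under the a-t graph; then v = v₀ + Δv.
0–6 s: ½(-12 + -7)(6) = -57 m/s
6–7 s: ½(-7 + -8)(1) = -7.5 m/s
7–13 s: ½(-8 + 5)(6) = -9 m/s
13–16 s: ½(5 + -7)(3) = -3 m/s
16–19 s: ½(-7 + 0)(3) = -10.5 m/s
Δv = -87 m/s, so v(19) = 5 + (-87) = -82 m/s.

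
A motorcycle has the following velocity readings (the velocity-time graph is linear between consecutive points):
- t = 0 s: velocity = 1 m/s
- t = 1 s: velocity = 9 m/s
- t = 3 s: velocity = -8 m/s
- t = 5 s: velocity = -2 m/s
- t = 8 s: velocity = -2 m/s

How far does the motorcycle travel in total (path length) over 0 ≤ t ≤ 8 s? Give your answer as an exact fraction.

502/17 m

Total distance travelled is ∫|v| dt — sum the magnitudes of each area piece.
0–1 s: |½(1 + 9)(1)| = 5 m
1–3 s: v = 0 at t = 35/17 s; triangle areas 81/17 + 64/17 = 145/17 m
3–5 s: |½(-8 + -2)(2)| = 10 m
5–8 s: |-2| × 3 = 6 m
Total distance = 502/17 m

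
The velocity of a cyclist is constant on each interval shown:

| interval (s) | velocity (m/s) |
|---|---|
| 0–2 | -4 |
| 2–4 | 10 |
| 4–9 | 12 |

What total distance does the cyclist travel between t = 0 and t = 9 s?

Distance (not displacement) is the total path length: add the absolute areas under v-t.
0–2 s: |-4| × 2 = 8 m
2–4 s: |10| × 2 = 20 m
4–9 s: |12| × 5 = 60 m
Total distance = 88 m

88 m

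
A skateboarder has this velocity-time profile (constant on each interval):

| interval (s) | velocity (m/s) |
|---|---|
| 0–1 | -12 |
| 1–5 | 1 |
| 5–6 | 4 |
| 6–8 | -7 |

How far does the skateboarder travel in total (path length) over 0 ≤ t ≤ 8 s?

Distance (not displacement) is the total path length: add the absolute areas under v-t.
0–1 s: |-12| × 1 = 12 m
1–5 s: |1| × 4 = 4 m
5–6 s: |4| × 1 = 4 m
6–8 s: |-7| × 2 = 14 m
Total distance = 34 m

34 m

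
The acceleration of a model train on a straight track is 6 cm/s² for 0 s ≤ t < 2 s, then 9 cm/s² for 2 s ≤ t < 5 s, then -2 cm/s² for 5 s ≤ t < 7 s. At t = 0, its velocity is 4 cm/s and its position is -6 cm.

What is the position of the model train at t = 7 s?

184.5 cm

On each constant-a segment, Δv = aΔt and Δx = v₀Δt + ½aΔt²; chain segment to segment.
0–2 s: v starts 4 cm/s; Δx = 4·2 + ½·6·2² = 20 cm; v ends 16 cm/s.
2–5 s: v starts 16 cm/s; Δx = 16·3 + ½·9·3² = 88.5 cm; v ends 43 cm/s.
5–7 s: v starts 43 cm/s; Δx = 43·2 + ½·-2·2² = 82 cm; v ends 39 cm/s.
x(7) = -6 + Σ Δx = 184.5 cm.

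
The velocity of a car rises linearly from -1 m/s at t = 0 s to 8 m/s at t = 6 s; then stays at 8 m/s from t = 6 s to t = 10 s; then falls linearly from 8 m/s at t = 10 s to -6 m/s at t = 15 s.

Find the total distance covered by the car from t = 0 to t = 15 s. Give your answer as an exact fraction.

1502/21 m

Total distance travelled is ∫|v| dt — sum the magnitudes of each area piece.
0–6 s: v = 0 at t = 2/3 s; triangle areas 1/3 + 64/3 = 65/3 m
6–10 s: |8| × 4 = 32 m
10–15 s: v = 0 at t = 90/7 s; triangle areas 80/7 + 45/7 = 125/7 m
Total distance = 1502/21 m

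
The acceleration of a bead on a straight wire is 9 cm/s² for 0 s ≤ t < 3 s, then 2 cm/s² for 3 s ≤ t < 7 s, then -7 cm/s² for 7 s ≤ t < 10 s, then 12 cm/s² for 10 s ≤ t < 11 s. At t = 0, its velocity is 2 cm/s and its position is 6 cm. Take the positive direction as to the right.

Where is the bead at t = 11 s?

On each constant-a segment, Δv = aΔt and Δx = v₀Δt + ½aΔt²; chain segment to segment.
0–3 s: v starts 2 cm/s; Δx = 2·3 + ½·9·3² = 46.5 cm; v ends 29 cm/s.
3–7 s: v starts 29 cm/s; Δx = 29·4 + ½·2·4² = 132 cm; v ends 37 cm/s.
7–10 s: v starts 37 cm/s; Δx = 37·3 + ½·-7·3² = 79.5 cm; v ends 16 cm/s.
10–11 s: v starts 16 cm/s; Δx = 16·1 + ½·12·1² = 22 cm; v ends 28 cm/s.
x(11) = 6 + Σ Δx = 286 cm.

286 cm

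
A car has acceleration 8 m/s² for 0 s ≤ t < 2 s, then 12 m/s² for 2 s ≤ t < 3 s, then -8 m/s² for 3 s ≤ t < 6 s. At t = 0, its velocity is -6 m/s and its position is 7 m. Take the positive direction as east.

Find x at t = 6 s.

57 m

On each constant-a segment, Δv = aΔt and Δx = v₀Δt + ½aΔt²; chain segment to segment.
0–2 s: v starts -6 m/s; Δx = -6·2 + ½·8·2² = 4 m; v ends 10 m/s.
2–3 s: v starts 10 m/s; Δx = 10·1 + ½·12·1² = 16 m; v ends 22 m/s.
3–6 s: v starts 22 m/s; Δx = 22·3 + ½·-8·3² = 30 m; v ends -2 m/s.
x(6) = 7 + Σ Δx = 57 m.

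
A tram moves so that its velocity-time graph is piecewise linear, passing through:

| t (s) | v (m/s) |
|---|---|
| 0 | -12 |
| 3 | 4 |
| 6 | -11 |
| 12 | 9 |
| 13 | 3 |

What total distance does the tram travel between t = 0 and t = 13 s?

65 m

Distance (not displacement) is the total path length: add the absolute areas under v-t.
0–3 s: v = 0 at t = 2.25 s; triangle areas 13.5 + 1.5 = 15 m
3–6 s: v = 0 at t = 3.8 s; triangle areas 1.6 + 12.1 = 13.7 m
6–12 s: v = 0 at t = 9.3 s; triangle areas 18.15 + 12.15 = 30.3 m
12–13 s: |½(9 + 3)(1)| = 6 m
Total distance = 65 m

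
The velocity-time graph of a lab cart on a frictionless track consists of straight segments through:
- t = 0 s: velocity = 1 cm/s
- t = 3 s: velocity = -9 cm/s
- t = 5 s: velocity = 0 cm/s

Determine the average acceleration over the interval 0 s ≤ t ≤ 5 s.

-0.2 cm/s²

Average acceleration = Δv/Δt = (0 − 1)/(5 − 0) = -0.2 cm/s².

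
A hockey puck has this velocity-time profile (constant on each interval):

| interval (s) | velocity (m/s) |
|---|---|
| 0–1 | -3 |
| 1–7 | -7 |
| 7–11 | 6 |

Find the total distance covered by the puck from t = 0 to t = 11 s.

Total distance travelled is ∫|v| dt — sum the magnitudes of each area piece.
0–1 s: |-3| × 1 = 3 m
1–7 s: |-7| × 6 = 42 m
7–11 s: |6| × 4 = 24 m
Total distance = 69 m

69 m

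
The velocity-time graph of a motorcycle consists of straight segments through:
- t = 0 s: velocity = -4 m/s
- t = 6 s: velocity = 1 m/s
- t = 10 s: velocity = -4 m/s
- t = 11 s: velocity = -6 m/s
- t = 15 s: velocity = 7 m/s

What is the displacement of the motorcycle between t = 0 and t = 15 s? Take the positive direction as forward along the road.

-18 m

Net displacement equals the area under the velocity-time graph (areas below the axis count negative).
0–6 s: ½(-4 + 1)(6) = -9 m
6–10 s: ½(1 + -4)(4) = -6 m
10–11 s: ½(-4 + -6)(1) = -5 m
11–15 s: ½(-6 + 7)(4) = 2 m
Net displacement = -18 m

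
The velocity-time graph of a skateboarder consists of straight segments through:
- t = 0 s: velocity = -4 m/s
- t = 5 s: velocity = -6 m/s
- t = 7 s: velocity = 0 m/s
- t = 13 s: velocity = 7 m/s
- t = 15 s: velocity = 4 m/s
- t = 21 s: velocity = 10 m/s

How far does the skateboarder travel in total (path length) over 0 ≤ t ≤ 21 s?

Distance (not displacement) is the total path length: add the absolute areas under v-t.
0–5 s: |½(-4 + -6)(5)| = 25 m
5–7 s: |½(-6 + 0)(2)| = 6 m
7–13 s: |½(0 + 7)(6)| = 21 m
13–15 s: |½(7 + 4)(2)| = 11 m
15–21 s: |½(4 + 10)(6)| = 42 m
Total distance = 105 m

105 m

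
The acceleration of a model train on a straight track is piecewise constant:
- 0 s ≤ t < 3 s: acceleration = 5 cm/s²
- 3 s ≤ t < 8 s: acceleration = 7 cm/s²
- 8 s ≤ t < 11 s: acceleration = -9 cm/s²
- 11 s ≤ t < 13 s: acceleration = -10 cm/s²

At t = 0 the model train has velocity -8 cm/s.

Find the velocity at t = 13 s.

-5 cm/s

Δv equals the area under the a-t graph; then v = v₀ + Δv.
0–3 s: 5 × 3 = 15 cm/s
3–8 s: 7 × 5 = 35 cm/s
8–11 s: -9 × 3 = -27 cm/s
11–13 s: -10 × 2 = -20 cm/s
Δv = 3 cm/s, so v(13) = -8 + (3) = -5 cm/s.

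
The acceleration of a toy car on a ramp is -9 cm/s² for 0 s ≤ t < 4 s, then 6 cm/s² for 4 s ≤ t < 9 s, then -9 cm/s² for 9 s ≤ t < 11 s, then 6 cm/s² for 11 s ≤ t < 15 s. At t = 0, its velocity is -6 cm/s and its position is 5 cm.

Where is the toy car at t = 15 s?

-340 cm

On each constant-a segment, Δv = aΔt and Δx = v₀Δt + ½aΔt²; chain segment to segment.
0–4 s: v starts -6 cm/s; Δx = -6·4 + ½·-9·4² = -96 cm; v ends -42 cm/s.
4–9 s: v starts -42 cm/s; Δx = -42·5 + ½·6·5² = -135 cm; v ends -12 cm/s.
9–11 s: v starts -12 cm/s; Δx = -12·2 + ½·-9·2² = -42 cm; v ends -30 cm/s.
11–15 s: v starts -30 cm/s; Δx = -30·4 + ½·6·4² = -72 cm; v ends -6 cm/s.
x(15) = 5 + Σ Δx = -340 cm.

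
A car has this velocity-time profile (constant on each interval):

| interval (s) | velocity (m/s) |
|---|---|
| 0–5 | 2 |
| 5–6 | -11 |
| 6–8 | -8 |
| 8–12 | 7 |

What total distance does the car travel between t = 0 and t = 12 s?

65 m

Total distance travelled is ∫|v| dt — sum the magnitudes of each area piece.
0–5 s: |2| × 5 = 10 m
5–6 s: |-11| × 1 = 11 m
6–8 s: |-8| × 2 = 16 m
8–12 s: |7| × 4 = 28 m
Total distance = 65 m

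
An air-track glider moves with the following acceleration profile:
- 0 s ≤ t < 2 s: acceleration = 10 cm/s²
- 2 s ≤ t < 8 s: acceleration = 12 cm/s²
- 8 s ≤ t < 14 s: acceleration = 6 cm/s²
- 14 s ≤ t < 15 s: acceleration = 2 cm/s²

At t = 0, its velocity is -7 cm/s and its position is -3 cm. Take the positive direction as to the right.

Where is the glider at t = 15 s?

1037 cm

On each constant-a segment, Δv = aΔt and Δx = v₀Δt + ½aΔt²; chain segment to segment.
0–2 s: v starts -7 cm/s; Δx = -7·2 + ½·10·2² = 6 cm; v ends 13 cm/s.
2–8 s: v starts 13 cm/s; Δx = 13·6 + ½·12·6² = 294 cm; v ends 85 cm/s.
8–14 s: v starts 85 cm/s; Δx = 85·6 + ½·6·6² = 618 cm; v ends 121 cm/s.
14–15 s: v starts 121 cm/s; Δx = 121·1 + ½·2·1² = 122 cm; v ends 123 cm/s.
x(15) = -3 + Σ Δx = 1037 cm.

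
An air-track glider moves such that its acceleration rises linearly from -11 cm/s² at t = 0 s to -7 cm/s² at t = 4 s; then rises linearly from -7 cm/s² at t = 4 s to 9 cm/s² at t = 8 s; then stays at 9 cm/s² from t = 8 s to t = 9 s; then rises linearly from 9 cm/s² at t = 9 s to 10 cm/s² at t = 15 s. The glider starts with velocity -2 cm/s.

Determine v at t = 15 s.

32 cm/s

Δv equals the area under the a-t graph; then v = v₀ + Δv.
0–4 s: ½(-11 + -7)(4) = -36 cm/s
4–8 s: ½(-7 + 9)(4) = 4 cm/s
8–9 s: 9 × 1 = 9 cm/s
9–15 s: ½(9 + 10)(6) = 57 cm/s
Δv = 34 cm/s, so v(15) = -2 + (34) = 32 cm/s.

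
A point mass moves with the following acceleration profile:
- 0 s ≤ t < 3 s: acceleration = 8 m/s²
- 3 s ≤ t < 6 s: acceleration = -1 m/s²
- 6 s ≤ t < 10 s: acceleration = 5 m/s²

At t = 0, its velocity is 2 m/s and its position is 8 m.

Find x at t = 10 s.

On each constant-a segment, Δv = aΔt and Δx = v₀Δt + ½aΔt²; chain segment to segment.
0–3 s: v starts 2 m/s; Δx = 2·3 + ½·8·3² = 42 m; v ends 26 m/s.
3–6 s: v starts 26 m/s; Δx = 26·3 + ½·-1·3² = 73.5 m; v ends 23 m/s.
6–10 s: v starts 23 m/s; Δx = 23·4 + ½·5·4² = 132 m; v ends 43 m/s.
x(10) = 8 + Σ Δx = 255.5 m.

255.5 m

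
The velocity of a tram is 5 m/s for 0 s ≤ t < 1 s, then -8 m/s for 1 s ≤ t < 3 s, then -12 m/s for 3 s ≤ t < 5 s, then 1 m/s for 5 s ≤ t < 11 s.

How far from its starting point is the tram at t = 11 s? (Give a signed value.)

-29 m

Displacement is the signed area under the v-t curve.
0–1 s: 5 × 1 = 5 m
1–3 s: -8 × 2 = -16 m
3–5 s: -12 × 2 = -24 m
5–11 s: 1 × 6 = 6 m
Net displacement = -29 m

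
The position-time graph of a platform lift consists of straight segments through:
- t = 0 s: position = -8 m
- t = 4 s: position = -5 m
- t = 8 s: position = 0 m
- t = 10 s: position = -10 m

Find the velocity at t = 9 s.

-5 m/s

Velocity is the slope of the x-t graph on 8–10 s: (-10 − 0)/(10 − 8) = -5 m/s.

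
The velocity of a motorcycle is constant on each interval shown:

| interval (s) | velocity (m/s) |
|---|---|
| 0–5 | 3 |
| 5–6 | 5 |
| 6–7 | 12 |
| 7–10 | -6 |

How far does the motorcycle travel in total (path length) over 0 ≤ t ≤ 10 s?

Distance (not displacement) is the total path length: add the absolute areas under v-t.
0–5 s: |3| × 5 = 15 m
5–6 s: |5| × 1 = 5 m
6–7 s: |12| × 1 = 12 m
7–10 s: |-6| × 3 = 18 m
Total distance = 50 m

50 m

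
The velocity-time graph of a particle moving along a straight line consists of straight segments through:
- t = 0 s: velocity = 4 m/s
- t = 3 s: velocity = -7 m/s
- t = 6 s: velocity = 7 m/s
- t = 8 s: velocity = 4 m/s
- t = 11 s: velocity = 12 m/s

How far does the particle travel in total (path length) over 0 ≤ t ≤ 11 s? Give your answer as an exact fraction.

Distance (not displacement) is the total path length: add the absolute areas under v-t.
0–3 s: v = 0 at t = 12/11 s; triangle areas 24/11 + 147/22 = 195/22 m
3–6 s: v = 0 at t = 4.5 s; triangle areas 5.25 + 5.25 = 10.5 m
6–8 s: |½(7 + 4)(2)| = 11 m
8–11 s: |½(4 + 12)(3)| = 24 m
Total distance = 598/11 m

598/11 m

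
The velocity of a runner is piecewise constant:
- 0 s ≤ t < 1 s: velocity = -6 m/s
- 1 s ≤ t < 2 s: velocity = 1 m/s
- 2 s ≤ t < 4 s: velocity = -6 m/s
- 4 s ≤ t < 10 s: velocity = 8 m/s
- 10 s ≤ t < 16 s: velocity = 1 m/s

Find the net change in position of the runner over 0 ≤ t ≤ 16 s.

37 m

Displacement is the signed area under the v-t curve.
0–1 s: -6 × 1 = -6 m
1–2 s: 1 × 1 = 1 m
2–4 s: -6 × 2 = -12 m
4–10 s: 8 × 6 = 48 m
10–16 s: 1 × 6 = 6 m
Net displacement = 37 m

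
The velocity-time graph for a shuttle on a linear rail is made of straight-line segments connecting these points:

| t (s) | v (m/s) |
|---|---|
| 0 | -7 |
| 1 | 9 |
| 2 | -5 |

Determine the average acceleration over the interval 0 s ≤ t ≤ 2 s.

1 m/s²

Average acceleration = Δv/Δt = (-5 − -7)/(2 − 0) = 1 m/s².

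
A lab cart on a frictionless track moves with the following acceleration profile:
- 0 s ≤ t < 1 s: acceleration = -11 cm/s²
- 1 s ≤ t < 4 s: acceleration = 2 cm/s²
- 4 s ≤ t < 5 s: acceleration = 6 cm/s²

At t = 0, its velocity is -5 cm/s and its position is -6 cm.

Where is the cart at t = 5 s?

On each constant-a segment, Δv = aΔt and Δx = v₀Δt + ½aΔt²; chain segment to segment.
0–1 s: v starts -5 cm/s; Δx = -5·1 + ½·-11·1² = -10.5 cm; v ends -16 cm/s.
1–4 s: v starts -16 cm/s; Δx = -16·3 + ½·2·3² = -39 cm; v ends -10 cm/s.
4–5 s: v starts -10 cm/s; Δx = -10·1 + ½·6·1² = -7 cm; v ends -4 cm/s.
x(5) = -6 + Σ Δx = -62.5 cm.

-62.5 cm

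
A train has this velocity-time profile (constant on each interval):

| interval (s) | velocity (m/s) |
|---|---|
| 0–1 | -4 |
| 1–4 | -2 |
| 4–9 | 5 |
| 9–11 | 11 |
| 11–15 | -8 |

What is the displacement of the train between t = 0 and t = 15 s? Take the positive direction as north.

Displacement is the signed area under the v-t curve.
0–1 s: -4 × 1 = -4 m
1–4 s: -2 × 3 = -6 m
4–9 s: 5 × 5 = 25 m
9–11 s: 11 × 2 = 22 m
11–15 s: -8 × 4 = -32 m
Net displacement = 5 m

5 m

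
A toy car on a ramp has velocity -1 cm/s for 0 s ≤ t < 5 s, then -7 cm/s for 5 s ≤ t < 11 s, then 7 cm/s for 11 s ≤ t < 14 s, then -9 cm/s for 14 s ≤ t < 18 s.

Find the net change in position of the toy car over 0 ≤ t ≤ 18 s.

-62 cm

Net displacement equals the area under the velocity-time graph (areas below the axis count negative).
0–5 s: -1 × 5 = -5 cm
5–11 s: -7 × 6 = -42 cm
11–14 s: 7 × 3 = 21 cm
14–18 s: -9 × 4 = -36 cm
Net displacement = -62 cm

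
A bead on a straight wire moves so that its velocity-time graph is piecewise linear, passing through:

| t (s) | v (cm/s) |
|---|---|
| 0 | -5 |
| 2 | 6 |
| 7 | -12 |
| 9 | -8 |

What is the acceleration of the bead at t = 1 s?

Acceleration is the slope of the v-t graph on 0–2 s: (6 − -5)/(2 − 0) = 5.5 cm/s².

5.5 cm/s²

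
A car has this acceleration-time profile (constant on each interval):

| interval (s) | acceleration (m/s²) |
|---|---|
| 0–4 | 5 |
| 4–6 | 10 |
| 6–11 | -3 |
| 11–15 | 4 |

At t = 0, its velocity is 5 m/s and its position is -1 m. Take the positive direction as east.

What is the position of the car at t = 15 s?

468.5 m

On each constant-a segment, Δv = aΔt and Δx = v₀Δt + ½aΔt²; chain segment to segment.
0–4 s: v starts 5 m/s; Δx = 5·4 + ½·5·4² = 60 m; v ends 25 m/s.
4–6 s: v starts 25 m/s; Δx = 25·2 + ½·10·2² = 70 m; v ends 45 m/s.
6–11 s: v starts 45 m/s; Δx = 45·5 + ½·-3·5² = 187.5 m; v ends 30 m/s.
11–15 s: v starts 30 m/s; Δx = 30·4 + ½·4·4² = 152 m; v ends 46 m/s.
x(15) = -1 + Σ Δx = 468.5 m.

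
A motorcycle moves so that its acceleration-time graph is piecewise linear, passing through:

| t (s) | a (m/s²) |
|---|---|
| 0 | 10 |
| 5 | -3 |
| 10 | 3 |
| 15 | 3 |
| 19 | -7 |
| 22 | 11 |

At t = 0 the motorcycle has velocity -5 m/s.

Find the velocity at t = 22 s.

25.5 m/s

Δv equals the area under the a-t graph; then v = v₀ + Δv.
0–5 s: ½(10 + -3)(5) = 17.5 m/s
5–10 s: ½(-3 + 3)(5) = 0 m/s
10–15 s: 3 × 5 = 15 m/s
15–19 s: ½(3 + -7)(4) = -8 m/s
19–22 s: ½(-7 + 11)(3) = 6 m/s
Δv = 30.5 m/s, so v(22) = -5 + (30.5) = 25.5 m/s.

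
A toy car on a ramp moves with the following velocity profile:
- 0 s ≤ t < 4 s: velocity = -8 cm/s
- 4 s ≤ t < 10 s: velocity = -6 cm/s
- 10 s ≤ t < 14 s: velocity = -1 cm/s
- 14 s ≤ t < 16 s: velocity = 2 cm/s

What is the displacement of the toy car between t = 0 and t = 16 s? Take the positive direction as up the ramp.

Displacement is the signed area under the v-t curve.
0–4 s: -8 × 4 = -32 cm
4–10 s: -6 × 6 = -36 cm
10–14 s: -1 × 4 = -4 cm
14–16 s: 2 × 2 = 4 cm
Net displacement = -68 cm

-68 cm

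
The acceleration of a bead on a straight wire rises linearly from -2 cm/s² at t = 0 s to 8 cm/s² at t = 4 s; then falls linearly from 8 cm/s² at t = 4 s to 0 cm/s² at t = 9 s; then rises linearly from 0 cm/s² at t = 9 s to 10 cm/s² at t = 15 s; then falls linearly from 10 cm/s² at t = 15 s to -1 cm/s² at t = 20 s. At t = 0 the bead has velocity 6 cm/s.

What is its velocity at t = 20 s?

Δv equals the area under the a-t graph; then v = v₀ + Δv.
0–4 s: ½(-2 + 8)(4) = 12 cm/s
4–9 s: ½(8 + 0)(5) = 20 cm/s
9–15 s: ½(0 + 10)(6) = 30 cm/s
15–20 s: ½(10 + -1)(5) = 22.5 cm/s
Δv = 84.5 cm/s, so v(20) = 6 + (84.5) = 90.5 cm/s.

90.5 cm/s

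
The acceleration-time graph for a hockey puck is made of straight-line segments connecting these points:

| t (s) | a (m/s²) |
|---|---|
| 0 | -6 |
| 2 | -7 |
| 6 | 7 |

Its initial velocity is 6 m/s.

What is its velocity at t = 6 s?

Δv equals the area under the a-t graph; then v = v₀ + Δv.
0–2 s: ½(-6 + -7)(2) = -13 m/s
2–6 s: ½(-7 + 7)(4) = 0 m/s
Δv = -13 m/s, so v(6) = 6 + (-13) = -7 m/s.

-7 m/s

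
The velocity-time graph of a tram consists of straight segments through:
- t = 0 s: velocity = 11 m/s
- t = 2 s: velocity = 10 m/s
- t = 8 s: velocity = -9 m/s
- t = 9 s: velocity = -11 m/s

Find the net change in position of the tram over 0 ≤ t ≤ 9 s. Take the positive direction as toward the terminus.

Displacement is the signed area under the v-t curve.
0–2 s: ½(11 + 10)(2) = 21 m
2–8 s: ½(10 + -9)(6) = 3 m
8–9 s: ½(-9 + -11)(1) = -10 m
Net displacement = 14 m

14 m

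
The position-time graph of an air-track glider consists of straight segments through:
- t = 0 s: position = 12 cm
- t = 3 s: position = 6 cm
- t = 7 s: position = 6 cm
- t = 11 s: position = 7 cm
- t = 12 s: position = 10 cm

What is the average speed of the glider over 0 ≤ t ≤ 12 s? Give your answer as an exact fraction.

5/6 cm/s

Average speed = (total path length)/(elapsed time); on a piecewise-linear x-t graph the path length is Σ|Δx|.
0–3 s: |Δx| = |6 − 12| = 6 cm
3–7 s: |Δx| = |6 − 6| = 0 cm
7–11 s: |Δx| = |7 − 6| = 1 cm
11–12 s: |Δx| = |10 − 7| = 3 cm
Total path = 10 cm; average speed = 10/12 = 5/6 cm/s.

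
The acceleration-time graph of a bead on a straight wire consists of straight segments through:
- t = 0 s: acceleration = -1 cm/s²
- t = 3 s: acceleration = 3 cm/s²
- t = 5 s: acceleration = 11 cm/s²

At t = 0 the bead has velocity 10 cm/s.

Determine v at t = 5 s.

Δv equals the area under the a-t graph; then v = v₀ + Δv.
0–3 s: ½(-1 + 3)(3) = 3 cm/s
3–5 s: ½(3 + 11)(2) = 14 cm/s
Δv = 17 cm/s, so v(5) = 10 + (17) = 27 cm/s.

27 cm/s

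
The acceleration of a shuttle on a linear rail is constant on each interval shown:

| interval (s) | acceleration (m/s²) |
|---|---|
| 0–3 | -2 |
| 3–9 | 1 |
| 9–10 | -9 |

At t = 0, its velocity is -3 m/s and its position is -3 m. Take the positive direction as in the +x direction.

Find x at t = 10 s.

-64.5 m

On each constant-a segment, Δv = aΔt and Δx = v₀Δt + ½aΔt²; chain segment to segment.
0–3 s: v starts -3 m/s; Δx = -3·3 + ½·-2·3² = -18 m; v ends -9 m/s.
3–9 s: v starts -9 m/s; Δx = -9·6 + ½·1·6² = -36 m; v ends -3 m/s.
9–10 s: v starts -3 m/s; Δx = -3·1 + ½·-9·1² = -7.5 m; v ends -12 m/s.
x(10) = -3 + Σ Δx = -64.5 m.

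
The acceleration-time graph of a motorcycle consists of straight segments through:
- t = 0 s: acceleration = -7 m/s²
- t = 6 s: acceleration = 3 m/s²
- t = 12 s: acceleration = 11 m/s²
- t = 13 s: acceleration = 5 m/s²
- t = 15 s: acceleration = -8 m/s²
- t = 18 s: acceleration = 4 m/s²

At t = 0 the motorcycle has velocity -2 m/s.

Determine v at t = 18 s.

27 m/s

Δv equals the area under the a-t graph; then v = v₀ + Δv.
0–6 s: ½(-7 + 3)(6) = -12 m/s
6–12 s: ½(3 + 11)(6) = 42 m/s
12–13 s: ½(11 + 5)(1) = 8 m/s
13–15 s: ½(5 + -8)(2) = -3 m/s
15–18 s: ½(-8 + 4)(3) = -6 m/s
Δv = 29 m/s, so v(18) = -2 + (29) = 27 m/s.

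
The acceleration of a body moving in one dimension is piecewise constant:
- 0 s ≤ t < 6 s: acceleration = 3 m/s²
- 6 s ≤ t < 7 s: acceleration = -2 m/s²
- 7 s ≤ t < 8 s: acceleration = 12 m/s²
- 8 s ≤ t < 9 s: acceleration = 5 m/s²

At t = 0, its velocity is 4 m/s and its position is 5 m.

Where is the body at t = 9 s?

On each constant-a segment, Δv = aΔt and Δx = v₀Δt + ½aΔt²; chain segment to segment.
0–6 s: v starts 4 m/s; Δx = 4·6 + ½·3·6² = 78 m; v ends 22 m/s.
6–7 s: v starts 22 m/s; Δx = 22·1 + ½·-2·1² = 21 m; v ends 20 m/s.
7–8 s: v starts 20 m/s; Δx = 20·1 + ½·12·1² = 26 m; v ends 32 m/s.
8–9 s: v starts 32 m/s; Δx = 32·1 + ½·5·1² = 34.5 m; v ends 37 m/s.
x(9) = 5 + Σ Δx = 164.5 m.

164.5 m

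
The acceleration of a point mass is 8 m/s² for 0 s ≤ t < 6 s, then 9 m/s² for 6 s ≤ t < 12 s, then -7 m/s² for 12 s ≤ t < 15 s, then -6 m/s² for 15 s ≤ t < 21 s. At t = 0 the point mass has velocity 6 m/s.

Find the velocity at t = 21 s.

51 m/s

Δv equals the area under the a-t graph; then v = v₀ + Δv.
0–6 s: 8 × 6 = 48 m/s
6–12 s: 9 × 6 = 54 m/s
12–15 s: -7 × 3 = -21 m/s
15–21 s: -6 × 6 = -36 m/s
Δv = 45 m/s, so v(21) = 6 + (45) = 51 m/s.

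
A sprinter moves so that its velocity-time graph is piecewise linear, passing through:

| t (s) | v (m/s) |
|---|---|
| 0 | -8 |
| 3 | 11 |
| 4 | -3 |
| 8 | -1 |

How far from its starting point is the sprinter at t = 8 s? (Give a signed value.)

0.5 m

Net displacement equals the area under the velocity-time graph (areas below the axis count negative).
0–3 s: ½(-8 + 11)(3) = 4.5 m
3–4 s: ½(11 + -3)(1) = 4 m
4–8 s: ½(-3 + -1)(4) = -8 m
Net displacement = 0.5 m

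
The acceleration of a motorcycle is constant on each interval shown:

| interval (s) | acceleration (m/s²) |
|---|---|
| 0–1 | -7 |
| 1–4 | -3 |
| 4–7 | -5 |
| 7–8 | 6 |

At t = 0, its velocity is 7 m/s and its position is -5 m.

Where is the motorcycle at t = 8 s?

On each constant-a segment, Δv = aΔt and Δx = v₀Δt + ½aΔt²; chain segment to segment.
0–1 s: v starts 7 m/s; Δx = 7·1 + ½·-7·1² = 3.5 m; v ends 0 m/s.
1–4 s: v starts 0 m/s; Δx = 0·3 + ½·-3·3² = -13.5 m; v ends -9 m/s.
4–7 s: v starts -9 m/s; Δx = -9·3 + ½·-5·3² = -49.5 m; v ends -24 m/s.
7–8 s: v starts -24 m/s; Δx = -24·1 + ½·6·1² = -21 m; v ends -18 m/s.
x(8) = -5 + Σ Δx = -85.5 m.

-85.5 m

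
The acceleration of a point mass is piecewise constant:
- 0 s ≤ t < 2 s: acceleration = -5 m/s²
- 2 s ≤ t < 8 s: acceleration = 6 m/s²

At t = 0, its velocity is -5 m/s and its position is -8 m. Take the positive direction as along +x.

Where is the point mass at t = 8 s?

-10 m

On each constant-a segment, Δv = aΔt and Δx = v₀Δt + ½aΔt²; chain segment to segment.
0–2 s: v starts -5 m/s; Δx = -5·2 + ½·-5·2² = -20 m; v ends -15 m/s.
2–8 s: v starts -15 m/s; Δx = -15·6 + ½·6·6² = 18 m; v ends 21 m/s.
x(8) = -8 + Σ Δx = -10 m.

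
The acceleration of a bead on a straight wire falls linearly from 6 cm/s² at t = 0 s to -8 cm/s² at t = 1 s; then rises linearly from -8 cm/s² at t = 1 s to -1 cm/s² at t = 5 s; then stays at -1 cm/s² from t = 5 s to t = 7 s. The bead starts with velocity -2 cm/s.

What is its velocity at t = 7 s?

Δv equals the area under the a-t graph; then v = v₀ + Δv.
0–1 s: ½(6 + -8)(1) = -1 cm/s
1–5 s: ½(-8 + -1)(4) = -18 cm/s
5–7 s: -1 × 2 = -2 cm/s
Δv = -21 cm/s, so v(7) = -2 + (-21) = -23 cm/s.

-23 cm/s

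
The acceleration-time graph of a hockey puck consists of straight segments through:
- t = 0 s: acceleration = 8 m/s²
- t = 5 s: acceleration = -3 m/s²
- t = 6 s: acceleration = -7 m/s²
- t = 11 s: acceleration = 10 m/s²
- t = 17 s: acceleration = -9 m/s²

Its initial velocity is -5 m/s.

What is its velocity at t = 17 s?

13 m/s

Δv equals the area under the a-t graph; then v = v₀ + Δv.
0–5 s: ½(8 + -3)(5) = 12.5 m/s
5–6 s: ½(-3 + -7)(1) = -5 m/s
6–11 s: ½(-7 + 10)(5) = 7.5 m/s
11–17 s: ½(10 + -9)(6) = 3 m/s
Δv = 18 m/s, so v(17) = -5 + (18) = 13 m/s.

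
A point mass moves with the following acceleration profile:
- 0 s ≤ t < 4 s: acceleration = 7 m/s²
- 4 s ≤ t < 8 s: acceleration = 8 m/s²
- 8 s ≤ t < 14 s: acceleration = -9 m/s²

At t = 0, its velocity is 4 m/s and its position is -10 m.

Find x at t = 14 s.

On each constant-a segment, Δv = aΔt and Δx = v₀Δt + ½aΔt²; chain segment to segment.
0–4 s: v starts 4 m/s; Δx = 4·4 + ½·7·4² = 72 m; v ends 32 m/s.
4–8 s: v starts 32 m/s; Δx = 32·4 + ½·8·4² = 192 m; v ends 64 m/s.
8–14 s: v starts 64 m/s; Δx = 64·6 + ½·-9·6² = 222 m; v ends 10 m/s.
x(14) = -10 + Σ Δx = 476 m.

476 m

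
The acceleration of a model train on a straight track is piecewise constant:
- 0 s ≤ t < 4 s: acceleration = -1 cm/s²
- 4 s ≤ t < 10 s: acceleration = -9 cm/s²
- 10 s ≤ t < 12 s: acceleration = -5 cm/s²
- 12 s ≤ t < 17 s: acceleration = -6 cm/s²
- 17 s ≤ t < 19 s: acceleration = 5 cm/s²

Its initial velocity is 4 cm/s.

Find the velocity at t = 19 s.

-84 cm/s

Δv equals the area under the a-t graph; then v = v₀ + Δv.
0–4 s: -1 × 4 = -4 cm/s
4–10 s: -9 × 6 = -54 cm/s
10–12 s: -5 × 2 = -10 cm/s
12–17 s: -6 × 5 = -30 cm/s
17–19 s: 5 × 2 = 10 cm/s
Δv = -88 cm/s, so v(19) = 4 + (-88) = -84 cm/s.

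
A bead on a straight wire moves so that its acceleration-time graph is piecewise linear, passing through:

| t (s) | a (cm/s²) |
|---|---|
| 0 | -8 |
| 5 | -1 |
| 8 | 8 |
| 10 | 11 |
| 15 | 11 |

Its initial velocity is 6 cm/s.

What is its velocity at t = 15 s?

68 cm/s

Δv equals the area under the a-t graph; then v = v₀ + Δv.
0–5 s: ½(-8 + -1)(5) = -22.5 cm/s
5–8 s: ½(-1 + 8)(3) = 10.5 cm/s
8–10 s: ½(8 + 11)(2) = 19 cm/s
10–15 s: 11 × 5 = 55 cm/s
Δv = 62 cm/s, so v(15) = 6 + (62) = 68 cm/s.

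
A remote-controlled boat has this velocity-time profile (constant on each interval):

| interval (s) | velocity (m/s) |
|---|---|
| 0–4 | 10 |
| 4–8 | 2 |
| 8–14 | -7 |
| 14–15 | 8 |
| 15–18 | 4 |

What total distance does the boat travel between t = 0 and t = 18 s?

Total distance travelled is ∫|v| dt — sum the magnitudes of each area piece.
0–4 s: |10| × 4 = 40 m
4–8 s: |2| × 4 = 8 m
8–14 s: |-7| × 6 = 42 m
14–15 s: |8| × 1 = 8 m
15–18 s: |4| × 3 = 12 m
Total distance = 110 m

110 m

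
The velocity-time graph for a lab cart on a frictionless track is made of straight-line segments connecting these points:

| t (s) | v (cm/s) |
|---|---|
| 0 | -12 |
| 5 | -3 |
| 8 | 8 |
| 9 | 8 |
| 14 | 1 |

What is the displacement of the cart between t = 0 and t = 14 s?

0.5 cm

Net displacement equals the area under the velocity-time graph (areas below the axis count negative).
0–5 s: ½(-12 + -3)(5) = -37.5 cm
5–8 s: ½(-3 + 8)(3) = 7.5 cm
8–9 s: 8 × 1 = 8 cm
9–14 s: ½(8 + 1)(5) = 22.5 cm
Net displacement = 0.5 cm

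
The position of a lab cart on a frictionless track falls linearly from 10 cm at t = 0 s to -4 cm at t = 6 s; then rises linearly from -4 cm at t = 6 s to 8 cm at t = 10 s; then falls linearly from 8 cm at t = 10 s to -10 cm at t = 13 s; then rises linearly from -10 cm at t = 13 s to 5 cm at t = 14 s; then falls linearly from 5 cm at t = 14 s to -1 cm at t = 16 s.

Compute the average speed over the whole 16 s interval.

Average speed = (total path length)/(elapsed time); on a piecewise-linear x-t graph the path length is Σ|Δx|.
0–6 s: |Δx| = |-4 − 10| = 14 cm
6–10 s: |Δx| = |8 − -4| = 12 cm
10–13 s: |Δx| = |-10 − 8| = 18 cm
13–14 s: |Δx| = |5 − -10| = 15 cm
14–16 s: |Δx| = |-1 − 5| = 6 cm
Total path = 65 cm; average speed = 65/16 = 4.0625 cm/s.

4.0625 cm/s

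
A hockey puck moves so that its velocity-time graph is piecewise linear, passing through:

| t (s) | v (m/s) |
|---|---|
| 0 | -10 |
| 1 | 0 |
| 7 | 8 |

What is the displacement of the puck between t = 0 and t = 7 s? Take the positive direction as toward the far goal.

Displacement is the signed area under the v-t curve.
0–1 s: ½(-10 + 0)(1) = -5 m
1–7 s: ½(0 + 8)(6) = 24 m
Net displacement = 19 m

19 m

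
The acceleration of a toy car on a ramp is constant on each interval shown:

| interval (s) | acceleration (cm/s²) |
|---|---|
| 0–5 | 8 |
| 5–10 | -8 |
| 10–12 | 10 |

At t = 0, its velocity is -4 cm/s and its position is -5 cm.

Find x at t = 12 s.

167 cm

On each constant-a segment, Δv = aΔt and Δx = v₀Δt + ½aΔt²; chain segment to segment.
0–5 s: v starts -4 cm/s; Δx = -4·5 + ½·8·5² = 80 cm; v ends 36 cm/s.
5–10 s: v starts 36 cm/s; Δx = 36·5 + ½·-8·5² = 80 cm; v ends -4 cm/s.
10–12 s: v starts -4 cm/s; Δx = -4·2 + ½·10·2² = 12 cm; v ends 16 cm/s.
x(12) = -5 + Σ Δx = 167 cm.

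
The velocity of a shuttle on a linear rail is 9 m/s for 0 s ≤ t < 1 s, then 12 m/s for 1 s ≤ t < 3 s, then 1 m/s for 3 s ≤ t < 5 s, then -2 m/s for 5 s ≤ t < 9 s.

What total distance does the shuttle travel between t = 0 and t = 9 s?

Total distance travelled is ∫|v| dt — sum the magnitudes of each area piece.
0–1 s: |9| × 1 = 9 m
1–3 s: |12| × 2 = 24 m
3–5 s: |1| × 2 = 2 m
5–9 s: |-2| × 4 = 8 m
Total distance = 43 m

43 m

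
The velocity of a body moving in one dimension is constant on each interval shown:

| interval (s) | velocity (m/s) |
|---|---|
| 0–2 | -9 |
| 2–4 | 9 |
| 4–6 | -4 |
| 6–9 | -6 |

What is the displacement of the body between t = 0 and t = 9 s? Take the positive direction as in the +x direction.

-26 m

Net displacement equals the area under the velocity-time graph (areas below the axis count negative).
0–2 s: -9 × 2 = -18 m
2–4 s: 9 × 2 = 18 m
4–6 s: -4 × 2 = -8 m
6–9 s: -6 × 3 = -18 m
Net displacement = -26 m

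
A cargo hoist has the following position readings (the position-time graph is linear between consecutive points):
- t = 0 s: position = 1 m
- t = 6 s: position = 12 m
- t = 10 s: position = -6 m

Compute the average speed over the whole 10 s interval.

2.9 m/s

Average speed = (total path length)/(elapsed time); on a piecewise-linear x-t graph the path length is Σ|Δx|.
0–6 s: |Δx| = |12 − 1| = 11 m
6–10 s: |Δx| = |-6 − 12| = 18 m
Total path = 29 m; average speed = 29/10 = 2.9 m/s.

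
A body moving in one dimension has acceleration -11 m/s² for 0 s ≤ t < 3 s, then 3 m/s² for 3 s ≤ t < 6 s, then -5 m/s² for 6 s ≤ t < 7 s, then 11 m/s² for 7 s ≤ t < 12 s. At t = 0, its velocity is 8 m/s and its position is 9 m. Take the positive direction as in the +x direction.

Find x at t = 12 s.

On each constant-a segment, Δv = aΔt and Δx = v₀Δt + ½aΔt²; chain segment to segment.
0–3 s: v starts 8 m/s; Δx = 8·3 + ½·-11·3² = -25.5 m; v ends -25 m/s.
3–6 s: v starts -25 m/s; Δx = -25·3 + ½·3·3² = -61.5 m; v ends -16 m/s.
6–7 s: v starts -16 m/s; Δx = -16·1 + ½·-5·1² = -18.5 m; v ends -21 m/s.
7–12 s: v starts -21 m/s; Δx = -21·5 + ½·11·5² = 32.5 m; v ends 34 m/s.
x(12) = 9 + Σ Δx = -64 m.

-64 m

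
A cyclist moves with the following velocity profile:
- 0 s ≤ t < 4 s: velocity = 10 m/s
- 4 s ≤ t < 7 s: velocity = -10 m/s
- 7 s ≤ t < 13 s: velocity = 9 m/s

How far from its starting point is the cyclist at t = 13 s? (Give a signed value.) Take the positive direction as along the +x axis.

Displacement is the signed area under the v-t curve.
0–4 s: 10 × 4 = 40 m
4–7 s: -10 × 3 = -30 m
7–13 s: 9 × 6 = 54 m
Net displacement = 64 m

64 m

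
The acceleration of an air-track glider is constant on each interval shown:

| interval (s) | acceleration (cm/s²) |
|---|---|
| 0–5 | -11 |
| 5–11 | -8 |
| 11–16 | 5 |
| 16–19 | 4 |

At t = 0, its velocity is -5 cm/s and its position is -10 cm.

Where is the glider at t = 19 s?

-1385 cm

On each constant-a segment, Δv = aΔt and Δx = v₀Δt + ½aΔt²; chain segment to segment.
0–5 s: v starts -5 cm/s; Δx = -5·5 + ½·-11·5² = -162.5 cm; v ends -60 cm/s.
5–11 s: v starts -60 cm/s; Δx = -60·6 + ½·-8·6² = -504 cm; v ends -108 cm/s.
11–16 s: v starts -108 cm/s; Δx = -108·5 + ½·5·5² = -477.5 cm; v ends -83 cm/s.
16–19 s: v starts -83 cm/s; Δx = -83·3 + ½·4·3² = -231 cm; v ends -71 cm/s.
x(19) = -10 + Σ Δx = -1385 cm.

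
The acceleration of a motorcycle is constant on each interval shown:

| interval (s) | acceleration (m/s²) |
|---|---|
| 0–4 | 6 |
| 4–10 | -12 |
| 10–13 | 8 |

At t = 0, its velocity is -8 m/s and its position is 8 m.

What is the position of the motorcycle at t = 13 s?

On each constant-a segment, Δv = aΔt and Δx = v₀Δt + ½aΔt²; chain segment to segment.
0–4 s: v starts -8 m/s; Δx = -8·4 + ½·6·4² = 16 m; v ends 16 m/s.
4–10 s: v starts 16 m/s; Δx = 16·6 + ½·-12·6² = -120 m; v ends -56 m/s.
10–13 s: v starts -56 m/s; Δx = -56·3 + ½·8·3² = -132 m; v ends -32 m/s.
x(13) = 8 + Σ Δx = -228 m.

-228 m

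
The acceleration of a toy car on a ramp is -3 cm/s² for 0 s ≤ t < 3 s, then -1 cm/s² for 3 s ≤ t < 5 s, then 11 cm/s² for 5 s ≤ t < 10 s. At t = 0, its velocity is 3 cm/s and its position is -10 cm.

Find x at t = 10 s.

On each constant-a segment, Δv = aΔt and Δx = v₀Δt + ½aΔt²; chain segment to segment.
0–3 s: v starts 3 cm/s; Δx = 3·3 + ½·-3·3² = -4.5 cm; v ends -6 cm/s.
3–5 s: v starts -6 cm/s; Δx = -6·2 + ½·-1·2² = -14 cm; v ends -8 cm/s.
5–10 s: v starts -8 cm/s; Δx = -8·5 + ½·11·5² = 97.5 cm; v ends 47 cm/s.
x(10) = -10 + Σ Δx = 69 cm.

69 cm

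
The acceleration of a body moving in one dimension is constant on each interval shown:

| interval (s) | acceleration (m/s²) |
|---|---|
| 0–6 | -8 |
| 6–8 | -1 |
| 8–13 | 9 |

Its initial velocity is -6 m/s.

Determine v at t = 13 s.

-11 m/s

Δv equals the area under the a-t graph; then v = v₀ + Δv.
0–6 s: -8 × 6 = -48 m/s
6–8 s: -1 × 2 = -2 m/s
8–13 s: 9 × 5 = 45 m/s
Δv = -5 m/s, so v(13) = -6 + (-5) = -11 m/s.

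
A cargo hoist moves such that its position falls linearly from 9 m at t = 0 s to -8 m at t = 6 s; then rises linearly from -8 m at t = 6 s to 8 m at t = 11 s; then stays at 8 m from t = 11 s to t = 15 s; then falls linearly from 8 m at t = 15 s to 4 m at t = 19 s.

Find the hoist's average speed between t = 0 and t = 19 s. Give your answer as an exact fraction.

37/19 m/s

Average speed = (total path length)/(elapsed time); on a piecewise-linear x-t graph the path length is Σ|Δx|.
0–6 s: |Δx| = |-8 − 9| = 17 m
6–11 s: |Δx| = |8 − -8| = 16 m
11–15 s: |Δx| = |8 − 8| = 0 m
15–19 s: |Δx| = |4 − 8| = 4 m
Total path = 37 m; average speed = 37/19 = 37/19 m/s.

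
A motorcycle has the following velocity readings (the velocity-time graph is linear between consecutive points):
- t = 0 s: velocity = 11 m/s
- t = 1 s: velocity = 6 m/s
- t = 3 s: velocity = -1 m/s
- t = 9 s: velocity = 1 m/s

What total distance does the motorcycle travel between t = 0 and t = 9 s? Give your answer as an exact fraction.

235/14 m

Distance (not displacement) is the total path length: add the absolute areas under v-t.
0–1 s: |½(11 + 6)(1)| = 8.5 m
1–3 s: v = 0 at t = 19/7 s; triangle areas 36/7 + 1/7 = 37/7 m
3–9 s: v = 0 at t = 6 s; triangle areas 1.5 + 1.5 = 3 m
Total distance = 235/14 m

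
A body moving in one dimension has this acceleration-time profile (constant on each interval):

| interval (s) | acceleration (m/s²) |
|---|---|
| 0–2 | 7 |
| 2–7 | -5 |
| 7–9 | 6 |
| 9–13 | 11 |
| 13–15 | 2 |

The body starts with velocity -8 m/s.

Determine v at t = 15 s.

Δv equals the area under the a-t graph; then v = v₀ + Δv.
0–2 s: 7 × 2 = 14 m/s
2–7 s: -5 × 5 = -25 m/s
7–9 s: 6 × 2 = 12 m/s
9–13 s: 11 × 4 = 44 m/s
13–15 s: 2 × 2 = 4 m/s
Δv = 49 m/s, so v(15) = -8 + (49) = 41 m/s.

41 m/s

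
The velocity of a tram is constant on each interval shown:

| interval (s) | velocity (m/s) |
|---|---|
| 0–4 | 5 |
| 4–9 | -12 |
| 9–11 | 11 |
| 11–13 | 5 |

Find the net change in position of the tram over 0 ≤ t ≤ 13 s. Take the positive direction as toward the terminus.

Displacement is the signed area under the v-t curve.
0–4 s: 5 × 4 = 20 m
4–9 s: -12 × 5 = -60 m
9–11 s: 11 × 2 = 22 m
11–13 s: 5 × 2 = 10 m
Net displacement = -8 m

-8 m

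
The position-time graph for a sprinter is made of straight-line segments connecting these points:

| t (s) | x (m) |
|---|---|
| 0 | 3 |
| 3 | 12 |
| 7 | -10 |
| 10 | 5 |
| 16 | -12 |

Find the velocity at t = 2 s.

3 m/s

Velocity is the slope of the x-t graph on 0–3 s: (12 − 3)/(3 − 0) = 3 m/s.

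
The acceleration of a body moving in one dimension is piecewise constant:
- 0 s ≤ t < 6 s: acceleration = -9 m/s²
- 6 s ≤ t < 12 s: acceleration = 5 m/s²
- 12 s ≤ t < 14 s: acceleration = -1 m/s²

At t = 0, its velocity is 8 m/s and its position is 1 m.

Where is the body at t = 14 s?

On each constant-a segment, Δv = aΔt and Δx = v₀Δt + ½aΔt²; chain segment to segment.
0–6 s: v starts 8 m/s; Δx = 8·6 + ½·-9·6² = -114 m; v ends -46 m/s.
6–12 s: v starts -46 m/s; Δx = -46·6 + ½·5·6² = -186 m; v ends -16 m/s.
12–14 s: v starts -16 m/s; Δx = -16·2 + ½·-1·2² = -34 m; v ends -18 m/s.
x(14) = 1 + Σ Δx = -333 m.

-333 m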